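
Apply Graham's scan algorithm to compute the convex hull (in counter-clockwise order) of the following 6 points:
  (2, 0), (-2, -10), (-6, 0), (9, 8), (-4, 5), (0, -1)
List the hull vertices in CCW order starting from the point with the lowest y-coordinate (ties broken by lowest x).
Hull (CCW) = [(-2, -10), (9, 8), (-4, 5), (-6, 0)]

Graham scan procedure:
  1. Find the pivot p₀ = point with lowest y (tie → lowest x): (-2, -10).
  2. Sort the remaining points by polar angle around p₀.
  3. Walk through sorted points, maintaining a stack; pop the top while the last three entries make a non-left turn (cross product ≤ 0).
  4. Final stack is the convex hull in CCW order: (-2, -10), (9, 8), (-4, 5), (-6, 0).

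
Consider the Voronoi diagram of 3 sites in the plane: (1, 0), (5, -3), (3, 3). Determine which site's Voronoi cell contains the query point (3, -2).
Nearest site = (5, -3)

The Voronoi cell of site s contains exactly those query points closer to s than to any other site. Compute squared distances from q = (3, -2) to each site:
  (5 − 3)² + (-3 − -2)² = 5
  (1 − 3)² + (0 − -2)² = 8
  (3 − 3)² + (3 − -2)² = 25
Minimum is attained by (5, -3), so q lies in its Voronoi cell.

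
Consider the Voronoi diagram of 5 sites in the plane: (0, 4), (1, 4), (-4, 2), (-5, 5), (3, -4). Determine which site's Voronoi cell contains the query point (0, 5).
Nearest site = (0, 4)

The Voronoi cell of site s contains exactly those query points closer to s than to any other site. Compute squared distances from q = (0, 5) to each site:
  (0 − 0)² + (4 − 5)² = 1
  (1 − 0)² + (4 − 5)² = 2
  (-5 − 0)² + (5 − 5)² = 25
  (-4 − 0)² + (2 − 5)² = 25
  (3 − 0)² + (-4 − 5)² = 90
Minimum is attained by (0, 4), so q lies in its Voronoi cell.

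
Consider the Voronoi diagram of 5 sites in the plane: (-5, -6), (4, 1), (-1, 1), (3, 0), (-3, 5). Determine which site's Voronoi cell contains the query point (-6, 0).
Nearest site = (-1, 1)

The Voronoi cell of site s contains exactly those query points closer to s than to any other site. Compute squared distances from q = (-6, 0) to each site:
  (-1 − -6)² + (1 − 0)² = 26
  (-3 − -6)² + (5 − 0)² = 34
  (-5 − -6)² + (-6 − 0)² = 37
  (3 − -6)² + (0 − 0)² = 81
  (4 − -6)² + (1 − 0)² = 101
Minimum is attained by (-1, 1), so q lies in its Voronoi cell.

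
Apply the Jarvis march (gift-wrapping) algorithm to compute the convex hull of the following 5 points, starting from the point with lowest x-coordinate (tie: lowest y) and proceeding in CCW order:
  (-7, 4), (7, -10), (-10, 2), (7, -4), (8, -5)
Hull (CCW) = [(-10, 2), (7, -10), (8, -5), (7, -4), (-7, 4)]

Jarvis march: at each step, from the current hull vertex p, select the next vertex q as the point such that every other point lies strictly to the left of (or on) the directed line p → q. (Equivalently: for every other point r, the cross product (q − p) × (r − p) ≥ 0.)
Starting point (lowest x, tie lowest y): (-10, 2). Wrap until returning to start. Resulting hull: (-10, 2), (7, -10), (8, -5), (7, -4), (-7, 4).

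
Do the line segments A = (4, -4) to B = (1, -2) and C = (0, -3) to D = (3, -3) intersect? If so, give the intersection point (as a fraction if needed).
Yes; intersection at (5/2, -3) (t = 1/2 on AB, s = 5/6 on CD)

Parametrize AB as A + t(B − A) = (4 + -3 t, -4 + 2 t) and CD as C + s(D − C) = (0 + 3 s, -3 + 0 s). Solve the linear system for (t, s). Determinant = 6 ≠ 0, so a unique intersection of the containing lines exists. Solution: t = 1/2, s = 5/6 — both in [0, 1], so the segments cross. Intersection point: (5/2, -3).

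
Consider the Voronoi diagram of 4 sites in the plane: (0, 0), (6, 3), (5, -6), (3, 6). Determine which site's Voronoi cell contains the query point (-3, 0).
Nearest site = (0, 0)

The Voronoi cell of site s contains exactly those query points closer to s than to any other site. Compute squared distances from q = (-3, 0) to each site:
  (0 − -3)² + (0 − 0)² = 9
  (3 − -3)² + (6 − 0)² = 72
  (6 − -3)² + (3 − 0)² = 90
  (5 − -3)² + (-6 − 0)² = 100
Minimum is attained by (0, 0), so q lies in its Voronoi cell.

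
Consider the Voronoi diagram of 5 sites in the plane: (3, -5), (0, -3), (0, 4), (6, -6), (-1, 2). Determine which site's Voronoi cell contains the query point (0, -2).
Nearest site = (0, -3)

The Voronoi cell of site s contains exactly those query points closer to s than to any other site. Compute squared distances from q = (0, -2) to each site:
  (0 − 0)² + (-3 − -2)² = 1
  (-1 − 0)² + (2 − -2)² = 17
  (3 − 0)² + (-5 − -2)² = 18
  (0 − 0)² + (4 − -2)² = 36
  (6 − 0)² + (-6 − -2)² = 52
Minimum is attained by (0, -3), so q lies in its Voronoi cell.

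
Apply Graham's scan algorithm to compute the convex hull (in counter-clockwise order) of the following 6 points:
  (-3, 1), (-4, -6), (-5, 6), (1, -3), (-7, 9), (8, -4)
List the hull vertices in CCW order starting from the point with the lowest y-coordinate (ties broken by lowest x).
Hull (CCW) = [(-4, -6), (8, -4), (-7, 9)]

Graham scan procedure:
  1. Find the pivot p₀ = point with lowest y (tie → lowest x): (-4, -6).
  2. Sort the remaining points by polar angle around p₀.
  3. Walk through sorted points, maintaining a stack; pop the top while the last three entries make a non-left turn (cross product ≤ 0).
  4. Final stack is the convex hull in CCW order: (-4, -6), (8, -4), (-7, 9).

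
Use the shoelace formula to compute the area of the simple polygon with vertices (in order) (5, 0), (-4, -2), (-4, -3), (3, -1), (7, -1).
Area = 8

Shoelace formula: Area = (1/2) |Σ_i (x_i · y_{i+1} − x_{i+1} · y_i)| (indices mod n). Compute each cross term:
  (5)(-2) − (-4)(0) = -10
  (-4)(-3) − (-4)(-2) = 4
  (-4)(-1) − (3)(-3) = 13
  (3)(-1) − (7)(-1) = 4
  (7)(0) − (5)(-1) = 5
Sum = 16, so (signed) Area = 16/2 = 8, |Area| = 8.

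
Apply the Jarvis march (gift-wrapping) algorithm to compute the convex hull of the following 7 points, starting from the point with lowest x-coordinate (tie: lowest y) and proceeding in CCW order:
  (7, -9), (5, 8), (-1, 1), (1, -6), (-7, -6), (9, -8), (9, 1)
Hull (CCW) = [(-7, -6), (7, -9), (9, -8), (9, 1), (5, 8)]

Jarvis march: at each step, from the current hull vertex p, select the next vertex q as the point such that every other point lies strictly to the left of (or on) the directed line p → q. (Equivalently: for every other point r, the cross product (q − p) × (r − p) ≥ 0.)
Starting point (lowest x, tie lowest y): (-7, -6). Wrap until returning to start. Resulting hull: (-7, -6), (7, -9), (9, -8), (9, 1), (5, 8).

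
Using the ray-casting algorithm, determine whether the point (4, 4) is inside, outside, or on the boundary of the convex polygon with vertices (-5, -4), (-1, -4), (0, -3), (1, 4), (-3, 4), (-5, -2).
The point (4, 4) lies strictly outside the polygon

Cast a horizontal ray to the right from the query point and count how many polygon edges it crosses (each edge strictly once or zero times, handled with the usual half-open convention). 
Parity of crossings → even ⇒ outside.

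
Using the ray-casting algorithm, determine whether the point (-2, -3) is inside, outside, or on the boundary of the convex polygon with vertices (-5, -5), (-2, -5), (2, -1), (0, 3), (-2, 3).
The point (-2, -3) lies strictly inside the polygon

Cast a horizontal ray to the right from the query point and count how many polygon edges it crosses (each edge strictly once or zero times, handled with the usual half-open convention). 
Parity of crossings → odd ⇒ inside.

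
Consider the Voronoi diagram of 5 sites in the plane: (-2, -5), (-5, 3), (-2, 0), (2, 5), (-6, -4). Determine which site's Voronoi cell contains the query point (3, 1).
Nearest site = (2, 5)

The Voronoi cell of site s contains exactly those query points closer to s than to any other site. Compute squared distances from q = (3, 1) to each site:
  (2 − 3)² + (5 − 1)² = 17
  (-2 − 3)² + (0 − 1)² = 26
  (-2 − 3)² + (-5 − 1)² = 61
  (-5 − 3)² + (3 − 1)² = 68
  (-6 − 3)² + (-4 − 1)² = 106
Minimum is attained by (2, 5), so q lies in its Voronoi cell.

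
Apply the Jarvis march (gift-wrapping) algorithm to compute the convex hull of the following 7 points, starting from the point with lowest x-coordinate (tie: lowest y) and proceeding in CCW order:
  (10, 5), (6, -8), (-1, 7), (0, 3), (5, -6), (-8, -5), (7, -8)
Hull (CCW) = [(-8, -5), (6, -8), (7, -8), (10, 5), (-1, 7)]

Jarvis march: at each step, from the current hull vertex p, select the next vertex q as the point such that every other point lies strictly to the left of (or on) the directed line p → q. (Equivalently: for every other point r, the cross product (q − p) × (r − p) ≥ 0.)
Starting point (lowest x, tie lowest y): (-8, -5). Wrap until returning to start. Resulting hull: (-8, -5), (6, -8), (7, -8), (10, 5), (-1, 7).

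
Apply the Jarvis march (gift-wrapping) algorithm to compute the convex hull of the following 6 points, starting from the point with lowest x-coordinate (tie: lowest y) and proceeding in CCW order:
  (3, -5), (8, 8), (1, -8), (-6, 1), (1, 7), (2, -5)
Hull (CCW) = [(-6, 1), (1, -8), (3, -5), (8, 8), (1, 7)]

Jarvis march: at each step, from the current hull vertex p, select the next vertex q as the point such that every other point lies strictly to the left of (or on) the directed line p → q. (Equivalently: for every other point r, the cross product (q − p) × (r − p) ≥ 0.)
Starting point (lowest x, tie lowest y): (-6, 1). Wrap until returning to start. Resulting hull: (-6, 1), (1, -8), (3, -5), (8, 8), (1, 7).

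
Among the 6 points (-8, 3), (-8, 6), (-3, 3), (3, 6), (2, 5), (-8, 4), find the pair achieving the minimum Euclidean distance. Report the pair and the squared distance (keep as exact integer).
Pair = ((-8, 3), (-8, 4)); squared distance = 1

Compute all C(6, 2) = 15 pairwise squared distances (x_i − x_j)² + (y_i − y_j)². The minimum is 1, attained by the pair ((-8, 3), (-8, 4)).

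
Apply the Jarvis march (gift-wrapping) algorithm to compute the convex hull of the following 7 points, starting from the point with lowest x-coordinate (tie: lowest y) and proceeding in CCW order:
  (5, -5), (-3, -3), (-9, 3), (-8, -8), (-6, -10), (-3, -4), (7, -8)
Hull (CCW) = [(-9, 3), (-8, -8), (-6, -10), (7, -8), (5, -5)]

Jarvis march: at each step, from the current hull vertex p, select the next vertex q as the point such that every other point lies strictly to the left of (or on) the directed line p → q. (Equivalently: for every other point r, the cross product (q − p) × (r − p) ≥ 0.)
Starting point (lowest x, tie lowest y): (-9, 3). Wrap until returning to start. Resulting hull: (-9, 3), (-8, -8), (-6, -10), (7, -8), (5, -5).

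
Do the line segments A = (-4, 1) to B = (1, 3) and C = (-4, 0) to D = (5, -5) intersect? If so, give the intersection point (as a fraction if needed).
No (intersection of containing lines falls outside at least one segment)

Parametrize and solve: t = -9/43, s = -5/43. At least one of these is outside [0, 1], so the segments do not intersect.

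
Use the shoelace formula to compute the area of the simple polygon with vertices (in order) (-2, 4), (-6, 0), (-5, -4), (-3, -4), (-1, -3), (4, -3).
Area = 43

Shoelace formula: Area = (1/2) |Σ_i (x_i · y_{i+1} − x_{i+1} · y_i)| (indices mod n). Compute each cross term:
  (-2)(0) − (-6)(4) = 24
  (-6)(-4) − (-5)(0) = 24
  (-5)(-4) − (-3)(-4) = 8
  (-3)(-3) − (-1)(-4) = 5
  (-1)(-3) − (4)(-3) = 15
  (4)(4) − (-2)(-3) = 10
Sum = 86, so (signed) Area = 86/2 = 43, |Area| = 43.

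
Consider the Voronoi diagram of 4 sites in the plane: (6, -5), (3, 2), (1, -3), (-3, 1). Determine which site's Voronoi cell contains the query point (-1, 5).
Nearest site = (-3, 1)

The Voronoi cell of site s contains exactly those query points closer to s than to any other site. Compute squared distances from q = (-1, 5) to each site:
  (-3 − -1)² + (1 − 5)² = 20
  (3 − -1)² + (2 − 5)² = 25
  (1 − -1)² + (-3 − 5)² = 68
  (6 − -1)² + (-5 − 5)² = 149
Minimum is attained by (-3, 1), so q lies in its Voronoi cell.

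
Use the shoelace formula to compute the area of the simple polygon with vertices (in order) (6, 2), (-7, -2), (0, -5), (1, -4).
Area = 34

Shoelace formula: Area = (1/2) |Σ_i (x_i · y_{i+1} − x_{i+1} · y_i)| (indices mod n). Compute each cross term:
  (6)(-2) − (-7)(2) = 2
  (-7)(-5) − (0)(-2) = 35
  (0)(-4) − (1)(-5) = 5
  (1)(2) − (6)(-4) = 26
Sum = 68, so (signed) Area = 68/2 = 34, |Area| = 34.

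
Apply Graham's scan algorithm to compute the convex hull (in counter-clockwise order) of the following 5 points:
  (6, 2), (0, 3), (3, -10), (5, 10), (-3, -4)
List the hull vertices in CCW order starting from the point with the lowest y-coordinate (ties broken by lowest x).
Hull (CCW) = [(3, -10), (6, 2), (5, 10), (0, 3), (-3, -4)]

Graham scan procedure:
  1. Find the pivot p₀ = point with lowest y (tie → lowest x): (3, -10).
  2. Sort the remaining points by polar angle around p₀.
  3. Walk through sorted points, maintaining a stack; pop the top while the last three entries make a non-left turn (cross product ≤ 0).
  4. Final stack is the convex hull in CCW order: (3, -10), (6, 2), (5, 10), (0, 3), (-3, -4).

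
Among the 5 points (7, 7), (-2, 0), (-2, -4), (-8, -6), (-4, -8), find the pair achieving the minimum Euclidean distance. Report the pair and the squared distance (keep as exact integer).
Pair = ((-2, 0), (-2, -4)); squared distance = 16

Compute all C(5, 2) = 10 pairwise squared distances (x_i − x_j)² + (y_i − y_j)². The minimum is 16, attained by the pair ((-2, 0), (-2, -4)).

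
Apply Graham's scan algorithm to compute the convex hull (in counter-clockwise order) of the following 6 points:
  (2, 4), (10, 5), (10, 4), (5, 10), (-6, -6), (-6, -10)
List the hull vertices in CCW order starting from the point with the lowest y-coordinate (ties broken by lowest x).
Hull (CCW) = [(-6, -10), (10, 4), (10, 5), (5, 10), (-6, -6)]

Graham scan procedure:
  1. Find the pivot p₀ = point with lowest y (tie → lowest x): (-6, -10).
  2. Sort the remaining points by polar angle around p₀.
  3. Walk through sorted points, maintaining a stack; pop the top while the last three entries make a non-left turn (cross product ≤ 0).
  4. Final stack is the convex hull in CCW order: (-6, -10), (10, 4), (10, 5), (5, 10), (-6, -6).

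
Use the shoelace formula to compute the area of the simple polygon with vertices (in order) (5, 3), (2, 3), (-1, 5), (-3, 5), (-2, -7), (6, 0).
Area = 123/2

Shoelace formula: Area = (1/2) |Σ_i (x_i · y_{i+1} − x_{i+1} · y_i)| (indices mod n). Compute each cross term:
  (5)(3) − (2)(3) = 9
  (2)(5) − (-1)(3) = 13
  (-1)(5) − (-3)(5) = 10
  (-3)(-7) − (-2)(5) = 31
  (-2)(0) − (6)(-7) = 42
  (6)(3) − (5)(0) = 18
Sum = 123, so (signed) Area = 123/2 = 123/2, |Area| = 123/2.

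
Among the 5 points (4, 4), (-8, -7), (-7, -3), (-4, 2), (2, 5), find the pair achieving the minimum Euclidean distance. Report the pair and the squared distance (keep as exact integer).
Pair = ((4, 4), (2, 5)); squared distance = 5

Compute all C(5, 2) = 10 pairwise squared distances (x_i − x_j)² + (y_i − y_j)². The minimum is 5, attained by the pair ((4, 4), (2, 5)).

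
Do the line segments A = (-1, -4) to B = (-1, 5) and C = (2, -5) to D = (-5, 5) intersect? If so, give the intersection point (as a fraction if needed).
Yes; intersection at (-1, -5/7) (t = 23/63 on AB, s = 3/7 on CD)

Parametrize AB as A + t(B − A) = (-1 + 0 t, -4 + 9 t) and CD as C + s(D − C) = (2 + -7 s, -5 + 10 s). Solve the linear system for (t, s). Determinant = -63 ≠ 0, so a unique intersection of the containing lines exists. Solution: t = 23/63, s = 3/7 — both in [0, 1], so the segments cross. Intersection point: (-1, -5/7).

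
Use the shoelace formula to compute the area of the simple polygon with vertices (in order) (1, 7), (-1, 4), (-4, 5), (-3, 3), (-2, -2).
Area = 25/2

Shoelace formula: Area = (1/2) |Σ_i (x_i · y_{i+1} − x_{i+1} · y_i)| (indices mod n). Compute each cross term:
  (1)(4) − (-1)(7) = 11
  (-1)(5) − (-4)(4) = 11
  (-4)(3) − (-3)(5) = 3
  (-3)(-2) − (-2)(3) = 12
  (-2)(7) − (1)(-2) = -12
Sum = 25, so (signed) Area = 25/2 = 25/2, |Area| = 25/2.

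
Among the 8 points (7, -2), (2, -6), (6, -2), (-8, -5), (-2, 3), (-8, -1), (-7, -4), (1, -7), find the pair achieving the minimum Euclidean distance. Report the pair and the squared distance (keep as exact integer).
Pair = ((7, -2), (6, -2)); squared distance = 1

Compute all C(8, 2) = 28 pairwise squared distances (x_i − x_j)² + (y_i − y_j)². The minimum is 1, attained by the pair ((7, -2), (6, -2)).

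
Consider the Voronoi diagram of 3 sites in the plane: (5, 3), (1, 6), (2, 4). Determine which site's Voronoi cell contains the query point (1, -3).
Nearest site = (2, 4)

The Voronoi cell of site s contains exactly those query points closer to s than to any other site. Compute squared distances from q = (1, -3) to each site:
  (2 − 1)² + (4 − -3)² = 50
  (5 − 1)² + (3 − -3)² = 52
  (1 − 1)² + (6 − -3)² = 81
Minimum is attained by (2, 4), so q lies in its Voronoi cell.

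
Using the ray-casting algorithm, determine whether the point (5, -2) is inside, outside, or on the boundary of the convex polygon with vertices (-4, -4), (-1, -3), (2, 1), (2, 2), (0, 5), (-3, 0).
The point (5, -2) lies strictly outside the polygon

Cast a horizontal ray to the right from the query point and count how many polygon edges it crosses (each edge strictly once or zero times, handled with the usual half-open convention). 
Parity of crossings → even ⇒ outside.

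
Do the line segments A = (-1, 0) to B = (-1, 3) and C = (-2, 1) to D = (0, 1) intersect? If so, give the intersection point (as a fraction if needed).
Yes; intersection at (-1, 1) (t = 1/3 on AB, s = 1/2 on CD)

Parametrize AB as A + t(B − A) = (-1 + 0 t, 0 + 3 t) and CD as C + s(D − C) = (-2 + 2 s, 1 + 0 s). Solve the linear system for (t, s). Determinant = 6 ≠ 0, so a unique intersection of the containing lines exists. Solution: t = 1/3, s = 1/2 — both in [0, 1], so the segments cross. Intersection point: (-1, 1).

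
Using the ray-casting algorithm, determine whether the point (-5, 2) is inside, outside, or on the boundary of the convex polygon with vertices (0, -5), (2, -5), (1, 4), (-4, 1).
The point (-5, 2) lies strictly outside the polygon

Cast a horizontal ray to the right from the query point and count how many polygon edges it crosses (each edge strictly once or zero times, handled with the usual half-open convention). 
Parity of crossings → even ⇒ outside.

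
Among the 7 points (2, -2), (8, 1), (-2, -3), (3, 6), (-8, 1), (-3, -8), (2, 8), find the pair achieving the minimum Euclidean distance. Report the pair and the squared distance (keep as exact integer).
Pair = ((3, 6), (2, 8)); squared distance = 5

Compute all C(7, 2) = 21 pairwise squared distances (x_i − x_j)² + (y_i − y_j)². The minimum is 5, attained by the pair ((3, 6), (2, 8)).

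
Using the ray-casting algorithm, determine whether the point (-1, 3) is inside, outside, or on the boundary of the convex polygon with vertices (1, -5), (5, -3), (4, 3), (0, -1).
The point (-1, 3) lies strictly outside the polygon

Cast a horizontal ray to the right from the query point and count how many polygon edges it crosses (each edge strictly once or zero times, handled with the usual half-open convention). 
Parity of crossings → even ⇒ outside.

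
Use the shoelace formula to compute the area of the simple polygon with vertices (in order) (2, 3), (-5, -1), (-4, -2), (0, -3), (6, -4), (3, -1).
Area = 33

Shoelace formula: Area = (1/2) |Σ_i (x_i · y_{i+1} − x_{i+1} · y_i)| (indices mod n). Compute each cross term:
  (2)(-1) − (-5)(3) = 13
  (-5)(-2) − (-4)(-1) = 6
  (-4)(-3) − (0)(-2) = 12
  (0)(-4) − (6)(-3) = 18
  (6)(-1) − (3)(-4) = 6
  (3)(3) − (2)(-1) = 11
Sum = 66, so (signed) Area = 66/2 = 33, |Area| = 33.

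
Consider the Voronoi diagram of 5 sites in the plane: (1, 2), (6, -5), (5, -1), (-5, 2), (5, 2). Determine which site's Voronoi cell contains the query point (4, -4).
Nearest site = (6, -5)

The Voronoi cell of site s contains exactly those query points closer to s than to any other site. Compute squared distances from q = (4, -4) to each site:
  (6 − 4)² + (-5 − -4)² = 5
  (5 − 4)² + (-1 − -4)² = 10
  (5 − 4)² + (2 − -4)² = 37
  (1 − 4)² + (2 − -4)² = 45
  (-5 − 4)² + (2 − -4)² = 117
Minimum is attained by (6, -5), so q lies in its Voronoi cell.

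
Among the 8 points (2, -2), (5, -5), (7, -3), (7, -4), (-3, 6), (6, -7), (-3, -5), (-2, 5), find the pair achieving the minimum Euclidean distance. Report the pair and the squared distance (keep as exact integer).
Pair = ((7, -3), (7, -4)); squared distance = 1

Compute all C(8, 2) = 28 pairwise squared distances (x_i − x_j)² + (y_i − y_j)². The minimum is 1, attained by the pair ((7, -3), (7, -4)).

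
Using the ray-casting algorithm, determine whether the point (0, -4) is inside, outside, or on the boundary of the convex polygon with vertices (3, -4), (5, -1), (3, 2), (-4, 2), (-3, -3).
The point (0, -4) lies strictly outside the polygon

Cast a horizontal ray to the right from the query point and count how many polygon edges it crosses (each edge strictly once or zero times, handled with the usual half-open convention). 
Parity of crossings → even ⇒ outside.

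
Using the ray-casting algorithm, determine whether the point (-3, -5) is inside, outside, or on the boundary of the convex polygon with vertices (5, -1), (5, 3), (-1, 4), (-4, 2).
The point (-3, -5) lies strictly outside the polygon

Cast a horizontal ray to the right from the query point and count how many polygon edges it crosses (each edge strictly once or zero times, handled with the usual half-open convention). 
Parity of crossings → even ⇒ outside.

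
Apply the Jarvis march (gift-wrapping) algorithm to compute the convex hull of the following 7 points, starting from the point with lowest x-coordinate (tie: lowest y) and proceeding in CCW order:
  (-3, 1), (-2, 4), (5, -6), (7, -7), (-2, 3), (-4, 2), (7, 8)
Hull (CCW) = [(-4, 2), (-3, 1), (5, -6), (7, -7), (7, 8), (-2, 4)]

Jarvis march: at each step, from the current hull vertex p, select the next vertex q as the point such that every other point lies strictly to the left of (or on) the directed line p → q. (Equivalently: for every other point r, the cross product (q − p) × (r − p) ≥ 0.)
Starting point (lowest x, tie lowest y): (-4, 2). Wrap until returning to start. Resulting hull: (-4, 2), (-3, 1), (5, -6), (7, -7), (7, 8), (-2, 4).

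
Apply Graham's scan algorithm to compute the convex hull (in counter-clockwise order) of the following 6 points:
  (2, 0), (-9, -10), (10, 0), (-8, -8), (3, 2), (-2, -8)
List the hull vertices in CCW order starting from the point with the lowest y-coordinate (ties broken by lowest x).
Hull (CCW) = [(-9, -10), (-2, -8), (10, 0), (3, 2), (-8, -8)]

Graham scan procedure:
  1. Find the pivot p₀ = point with lowest y (tie → lowest x): (-9, -10).
  2. Sort the remaining points by polar angle around p₀.
  3. Walk through sorted points, maintaining a stack; pop the top while the last three entries make a non-left turn (cross product ≤ 0).
  4. Final stack is the convex hull in CCW order: (-9, -10), (-2, -8), (10, 0), (3, 2), (-8, -8).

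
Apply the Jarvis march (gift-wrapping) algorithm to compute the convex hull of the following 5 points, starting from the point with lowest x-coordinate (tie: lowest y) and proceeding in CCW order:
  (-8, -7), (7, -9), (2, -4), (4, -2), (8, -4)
Hull (CCW) = [(-8, -7), (7, -9), (8, -4), (4, -2)]

Jarvis march: at each step, from the current hull vertex p, select the next vertex q as the point such that every other point lies strictly to the left of (or on) the directed line p → q. (Equivalently: for every other point r, the cross product (q − p) × (r − p) ≥ 0.)
Starting point (lowest x, tie lowest y): (-8, -7). Wrap until returning to start. Resulting hull: (-8, -7), (7, -9), (8, -4), (4, -2).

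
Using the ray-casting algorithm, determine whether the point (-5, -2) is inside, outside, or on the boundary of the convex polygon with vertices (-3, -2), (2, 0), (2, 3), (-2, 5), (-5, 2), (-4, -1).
The point (-5, -2) lies strictly outside the polygon

Cast a horizontal ray to the right from the query point and count how many polygon edges it crosses (each edge strictly once or zero times, handled with the usual half-open convention). 
Parity of crossings → even ⇒ outside.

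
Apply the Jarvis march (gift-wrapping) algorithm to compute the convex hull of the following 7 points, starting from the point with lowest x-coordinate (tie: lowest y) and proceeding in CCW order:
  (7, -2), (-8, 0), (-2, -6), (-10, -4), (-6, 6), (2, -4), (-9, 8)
Hull (CCW) = [(-10, -4), (-2, -6), (7, -2), (-9, 8)]

Jarvis march: at each step, from the current hull vertex p, select the next vertex q as the point such that every other point lies strictly to the left of (or on) the directed line p → q. (Equivalently: for every other point r, the cross product (q − p) × (r − p) ≥ 0.)
Starting point (lowest x, tie lowest y): (-10, -4). Wrap until returning to start. Resulting hull: (-10, -4), (-2, -6), (7, -2), (-9, 8).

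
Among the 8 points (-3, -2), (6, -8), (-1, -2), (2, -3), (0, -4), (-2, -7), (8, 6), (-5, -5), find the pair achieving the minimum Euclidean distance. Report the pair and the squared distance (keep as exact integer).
Pair = ((-3, -2), (-1, -2)); squared distance = 4

Compute all C(8, 2) = 28 pairwise squared distances (x_i − x_j)² + (y_i − y_j)². The minimum is 4, attained by the pair ((-3, -2), (-1, -2)).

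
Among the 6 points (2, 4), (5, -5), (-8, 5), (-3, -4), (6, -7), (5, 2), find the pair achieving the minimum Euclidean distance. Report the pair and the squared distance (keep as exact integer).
Pair = ((5, -5), (6, -7)); squared distance = 5

Compute all C(6, 2) = 15 pairwise squared distances (x_i − x_j)² + (y_i − y_j)². The minimum is 5, attained by the pair ((5, -5), (6, -7)).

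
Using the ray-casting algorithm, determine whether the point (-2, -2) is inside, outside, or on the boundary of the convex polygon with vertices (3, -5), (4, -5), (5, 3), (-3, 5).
The point (-2, -2) lies strictly outside the polygon

Cast a horizontal ray to the right from the query point and count how many polygon edges it crosses (each edge strictly once or zero times, handled with the usual half-open convention). 
Parity of crossings → even ⇒ outside.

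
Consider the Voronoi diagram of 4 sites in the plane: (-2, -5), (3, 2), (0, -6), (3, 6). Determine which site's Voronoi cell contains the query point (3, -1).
Nearest site = (3, 2)

The Voronoi cell of site s contains exactly those query points closer to s than to any other site. Compute squared distances from q = (3, -1) to each site:
  (3 − 3)² + (2 − -1)² = 9
  (0 − 3)² + (-6 − -1)² = 34
  (-2 − 3)² + (-5 − -1)² = 41
  (3 − 3)² + (6 − -1)² = 49
Minimum is attained by (3, 2), so q lies in its Voronoi cell.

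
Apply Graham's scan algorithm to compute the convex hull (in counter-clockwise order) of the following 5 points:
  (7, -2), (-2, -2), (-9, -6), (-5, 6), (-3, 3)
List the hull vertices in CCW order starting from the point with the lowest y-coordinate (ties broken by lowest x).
Hull (CCW) = [(-9, -6), (7, -2), (-5, 6)]

Graham scan procedure:
  1. Find the pivot p₀ = point with lowest y (tie → lowest x): (-9, -6).
  2. Sort the remaining points by polar angle around p₀.
  3. Walk through sorted points, maintaining a stack; pop the top while the last three entries make a non-left turn (cross product ≤ 0).
  4. Final stack is the convex hull in CCW order: (-9, -6), (7, -2), (-5, 6).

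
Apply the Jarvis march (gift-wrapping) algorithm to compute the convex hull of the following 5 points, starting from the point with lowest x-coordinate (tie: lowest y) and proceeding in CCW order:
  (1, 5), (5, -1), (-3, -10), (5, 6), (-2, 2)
Hull (CCW) = [(-3, -10), (5, -1), (5, 6), (1, 5), (-2, 2)]

Jarvis march: at each step, from the current hull vertex p, select the next vertex q as the point such that every other point lies strictly to the left of (or on) the directed line p → q. (Equivalently: for every other point r, the cross product (q − p) × (r − p) ≥ 0.)
Starting point (lowest x, tie lowest y): (-3, -10). Wrap until returning to start. Resulting hull: (-3, -10), (5, -1), (5, 6), (1, 5), (-2, 2).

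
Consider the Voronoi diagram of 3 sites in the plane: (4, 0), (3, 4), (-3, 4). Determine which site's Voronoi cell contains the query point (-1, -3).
Nearest site = (4, 0)

The Voronoi cell of site s contains exactly those query points closer to s than to any other site. Compute squared distances from q = (-1, -3) to each site:
  (4 − -1)² + (0 − -3)² = 34
  (-3 − -1)² + (4 − -3)² = 53
  (3 − -1)² + (4 − -3)² = 65
Minimum is attained by (4, 0), so q lies in its Voronoi cell.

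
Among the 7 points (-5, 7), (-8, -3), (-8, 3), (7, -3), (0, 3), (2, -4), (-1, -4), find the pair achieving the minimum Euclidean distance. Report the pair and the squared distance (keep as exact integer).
Pair = ((2, -4), (-1, -4)); squared distance = 9

Compute all C(7, 2) = 21 pairwise squared distances (x_i − x_j)² + (y_i − y_j)². The minimum is 9, attained by the pair ((2, -4), (-1, -4)).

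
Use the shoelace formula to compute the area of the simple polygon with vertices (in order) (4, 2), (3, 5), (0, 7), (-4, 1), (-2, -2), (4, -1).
Area = 95/2

Shoelace formula: Area = (1/2) |Σ_i (x_i · y_{i+1} − x_{i+1} · y_i)| (indices mod n). Compute each cross term:
  (4)(5) − (3)(2) = 14
  (3)(7) − (0)(5) = 21
  (0)(1) − (-4)(7) = 28
  (-4)(-2) − (-2)(1) = 10
  (-2)(-1) − (4)(-2) = 10
  (4)(2) − (4)(-1) = 12
Sum = 95, so (signed) Area = 95/2 = 95/2, |Area| = 95/2.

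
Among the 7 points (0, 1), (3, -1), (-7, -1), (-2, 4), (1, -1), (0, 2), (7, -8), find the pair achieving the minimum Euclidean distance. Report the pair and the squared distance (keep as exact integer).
Pair = ((0, 1), (0, 2)); squared distance = 1

Compute all C(7, 2) = 21 pairwise squared distances (x_i − x_j)² + (y_i − y_j)². The minimum is 1, attained by the pair ((0, 1), (0, 2)).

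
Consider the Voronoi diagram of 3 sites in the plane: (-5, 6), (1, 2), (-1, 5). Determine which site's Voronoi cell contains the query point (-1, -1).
Nearest site = (1, 2)

The Voronoi cell of site s contains exactly those query points closer to s than to any other site. Compute squared distances from q = (-1, -1) to each site:
  (1 − -1)² + (2 − -1)² = 13
  (-1 − -1)² + (5 − -1)² = 36
  (-5 − -1)² + (6 − -1)² = 65
Minimum is attained by (1, 2), so q lies in its Voronoi cell.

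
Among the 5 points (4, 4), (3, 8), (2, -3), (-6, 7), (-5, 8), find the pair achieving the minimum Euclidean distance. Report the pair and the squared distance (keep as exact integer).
Pair = ((-6, 7), (-5, 8)); squared distance = 2

Compute all C(5, 2) = 10 pairwise squared distances (x_i − x_j)² + (y_i − y_j)². The minimum is 2, attained by the pair ((-6, 7), (-5, 8)).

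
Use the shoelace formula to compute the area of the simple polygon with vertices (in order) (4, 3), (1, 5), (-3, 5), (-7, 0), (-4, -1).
Area = 71/2

Shoelace formula: Area = (1/2) |Σ_i (x_i · y_{i+1} − x_{i+1} · y_i)| (indices mod n). Compute each cross term:
  (4)(5) − (1)(3) = 17
  (1)(5) − (-3)(5) = 20
  (-3)(0) − (-7)(5) = 35
  (-7)(-1) − (-4)(0) = 7
  (-4)(3) − (4)(-1) = -8
Sum = 71, so (signed) Area = 71/2 = 71/2, |Area| = 71/2.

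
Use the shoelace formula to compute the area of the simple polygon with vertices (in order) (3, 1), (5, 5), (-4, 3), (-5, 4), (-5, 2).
Area = 43/2

Shoelace formula: Area = (1/2) |Σ_i (x_i · y_{i+1} − x_{i+1} · y_i)| (indices mod n). Compute each cross term:
  (3)(5) − (5)(1) = 10
  (5)(3) − (-4)(5) = 35
  (-4)(4) − (-5)(3) = -1
  (-5)(2) − (-5)(4) = 10
  (-5)(1) − (3)(2) = -11
Sum = 43, so (signed) Area = 43/2 = 43/2, |Area| = 43/2.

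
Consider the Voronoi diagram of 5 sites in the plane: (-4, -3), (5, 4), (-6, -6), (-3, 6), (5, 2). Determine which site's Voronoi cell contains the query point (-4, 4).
Nearest site = (-3, 6)

The Voronoi cell of site s contains exactly those query points closer to s than to any other site. Compute squared distances from q = (-4, 4) to each site:
  (-3 − -4)² + (6 − 4)² = 5
  (-4 − -4)² + (-3 − 4)² = 49
  (5 − -4)² + (4 − 4)² = 81
  (5 − -4)² + (2 − 4)² = 85
  (-6 − -4)² + (-6 − 4)² = 104
Minimum is attained by (-3, 6), so q lies in its Voronoi cell.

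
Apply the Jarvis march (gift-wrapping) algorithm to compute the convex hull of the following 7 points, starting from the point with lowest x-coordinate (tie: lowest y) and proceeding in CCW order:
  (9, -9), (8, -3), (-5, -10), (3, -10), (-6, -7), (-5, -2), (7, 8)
Hull (CCW) = [(-6, -7), (-5, -10), (3, -10), (9, -9), (7, 8), (-5, -2)]

Jarvis march: at each step, from the current hull vertex p, select the next vertex q as the point such that every other point lies strictly to the left of (or on) the directed line p → q. (Equivalently: for every other point r, the cross product (q − p) × (r − p) ≥ 0.)
Starting point (lowest x, tie lowest y): (-6, -7). Wrap until returning to start. Resulting hull: (-6, -7), (-5, -10), (3, -10), (9, -9), (7, 8), (-5, -2).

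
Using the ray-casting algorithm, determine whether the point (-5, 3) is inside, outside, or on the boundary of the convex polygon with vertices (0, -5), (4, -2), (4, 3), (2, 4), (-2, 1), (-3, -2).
The point (-5, 3) lies strictly outside the polygon

Cast a horizontal ray to the right from the query point and count how many polygon edges it crosses (each edge strictly once or zero times, handled with the usual half-open convention). 
Parity of crossings → even ⇒ outside.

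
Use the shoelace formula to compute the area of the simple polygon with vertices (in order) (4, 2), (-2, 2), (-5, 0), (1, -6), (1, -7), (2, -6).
Area = 87/2

Shoelace formula: Area = (1/2) |Σ_i (x_i · y_{i+1} − x_{i+1} · y_i)| (indices mod n). Compute each cross term:
  (4)(2) − (-2)(2) = 12
  (-2)(0) − (-5)(2) = 10
  (-5)(-6) − (1)(0) = 30
  (1)(-7) − (1)(-6) = -1
  (1)(-6) − (2)(-7) = 8
  (2)(2) − (4)(-6) = 28
Sum = 87, so (signed) Area = 87/2 = 87/2, |Area| = 87/2.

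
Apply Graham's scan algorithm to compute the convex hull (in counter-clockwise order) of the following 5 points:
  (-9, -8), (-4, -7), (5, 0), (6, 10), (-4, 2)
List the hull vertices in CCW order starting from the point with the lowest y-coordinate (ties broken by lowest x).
Hull (CCW) = [(-9, -8), (-4, -7), (5, 0), (6, 10), (-4, 2)]

Graham scan procedure:
  1. Find the pivot p₀ = point with lowest y (tie → lowest x): (-9, -8).
  2. Sort the remaining points by polar angle around p₀.
  3. Walk through sorted points, maintaining a stack; pop the top while the last three entries make a non-left turn (cross product ≤ 0).
  4. Final stack is the convex hull in CCW order: (-9, -8), (-4, -7), (5, 0), (6, 10), (-4, 2).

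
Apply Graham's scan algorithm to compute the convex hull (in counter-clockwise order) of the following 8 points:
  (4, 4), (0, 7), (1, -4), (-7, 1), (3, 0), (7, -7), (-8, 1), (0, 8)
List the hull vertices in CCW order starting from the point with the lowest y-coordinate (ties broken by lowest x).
Hull (CCW) = [(7, -7), (4, 4), (0, 8), (-8, 1), (1, -4)]

Graham scan procedure:
  1. Find the pivot p₀ = point with lowest y (tie → lowest x): (7, -7).
  2. Sort the remaining points by polar angle around p₀.
  3. Walk through sorted points, maintaining a stack; pop the top while the last three entries make a non-left turn (cross product ≤ 0).
  4. Final stack is the convex hull in CCW order: (7, -7), (4, 4), (0, 8), (-8, 1), (1, -4).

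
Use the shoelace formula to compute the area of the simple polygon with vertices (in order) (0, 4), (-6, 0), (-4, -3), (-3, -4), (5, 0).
Area = 89/2

Shoelace formula: Area = (1/2) |Σ_i (x_i · y_{i+1} − x_{i+1} · y_i)| (indices mod n). Compute each cross term:
  (0)(0) − (-6)(4) = 24
  (-6)(-3) − (-4)(0) = 18
  (-4)(-4) − (-3)(-3) = 7
  (-3)(0) − (5)(-4) = 20
  (5)(4) − (0)(0) = 20
Sum = 89, so (signed) Area = 89/2 = 89/2, |Area| = 89/2.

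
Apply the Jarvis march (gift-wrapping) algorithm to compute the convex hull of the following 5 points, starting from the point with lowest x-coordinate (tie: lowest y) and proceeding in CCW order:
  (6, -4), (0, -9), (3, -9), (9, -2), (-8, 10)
Hull (CCW) = [(-8, 10), (0, -9), (3, -9), (9, -2)]

Jarvis march: at each step, from the current hull vertex p, select the next vertex q as the point such that every other point lies strictly to the left of (or on) the directed line p → q. (Equivalently: for every other point r, the cross product (q − p) × (r − p) ≥ 0.)
Starting point (lowest x, tie lowest y): (-8, 10). Wrap until returning to start. Resulting hull: (-8, 10), (0, -9), (3, -9), (9, -2).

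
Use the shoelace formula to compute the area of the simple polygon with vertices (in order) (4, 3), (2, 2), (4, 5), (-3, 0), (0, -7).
Area = 34

Shoelace formula: Area = (1/2) |Σ_i (x_i · y_{i+1} − x_{i+1} · y_i)| (indices mod n). Compute each cross term:
  (4)(2) − (2)(3) = 2
  (2)(5) − (4)(2) = 2
  (4)(0) − (-3)(5) = 15
  (-3)(-7) − (0)(0) = 21
  (0)(3) − (4)(-7) = 28
Sum = 68, so (signed) Area = 68/2 = 34, |Area| = 34.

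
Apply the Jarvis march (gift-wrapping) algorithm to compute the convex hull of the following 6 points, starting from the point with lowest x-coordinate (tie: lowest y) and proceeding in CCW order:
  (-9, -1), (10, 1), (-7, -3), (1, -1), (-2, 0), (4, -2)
Hull (CCW) = [(-9, -1), (-7, -3), (4, -2), (10, 1), (-2, 0)]

Jarvis march: at each step, from the current hull vertex p, select the next vertex q as the point such that every other point lies strictly to the left of (or on) the directed line p → q. (Equivalently: for every other point r, the cross product (q − p) × (r − p) ≥ 0.)
Starting point (lowest x, tie lowest y): (-9, -1). Wrap until returning to start. Resulting hull: (-9, -1), (-7, -3), (4, -2), (10, 1), (-2, 0).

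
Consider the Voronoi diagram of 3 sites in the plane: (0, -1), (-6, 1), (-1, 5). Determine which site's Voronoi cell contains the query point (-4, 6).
Nearest site = (-1, 5)

The Voronoi cell of site s contains exactly those query points closer to s than to any other site. Compute squared distances from q = (-4, 6) to each site:
  (-1 − -4)² + (5 − 6)² = 10
  (-6 − -4)² + (1 − 6)² = 29
  (0 − -4)² + (-1 − 6)² = 65
Minimum is attained by (-1, 5), so q lies in its Voronoi cell.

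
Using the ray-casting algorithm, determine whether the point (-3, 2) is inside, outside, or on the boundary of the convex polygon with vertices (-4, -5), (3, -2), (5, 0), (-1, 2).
The point (-3, 2) lies strictly outside the polygon

Cast a horizontal ray to the right from the query point and count how many polygon edges it crosses (each edge strictly once or zero times, handled with the usual half-open convention). 
Parity of crossings → even ⇒ outside.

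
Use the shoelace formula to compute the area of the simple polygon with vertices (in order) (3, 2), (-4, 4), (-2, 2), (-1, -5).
Area = 45/2

Shoelace formula: Area = (1/2) |Σ_i (x_i · y_{i+1} − x_{i+1} · y_i)| (indices mod n). Compute each cross term:
  (3)(4) − (-4)(2) = 20
  (-4)(2) − (-2)(4) = 0
  (-2)(-5) − (-1)(2) = 12
  (-1)(2) − (3)(-5) = 13
Sum = 45, so (signed) Area = 45/2 = 45/2, |Area| = 45/2.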